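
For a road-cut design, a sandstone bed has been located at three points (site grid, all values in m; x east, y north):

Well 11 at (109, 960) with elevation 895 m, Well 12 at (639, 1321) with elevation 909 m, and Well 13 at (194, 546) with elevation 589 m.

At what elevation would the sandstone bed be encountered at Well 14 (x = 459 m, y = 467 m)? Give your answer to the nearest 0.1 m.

426.5 m

Let the plane be z = a·x + b·y + c.
Well 12−Well 11: 530a + 361b = 14;  Well 13−Well 11: 85a − 414b = −306.
Solving gives a = −0.418504, b = 0.653206.
Then c = 895 − a·109 − b·960 = 313.54.
At (459, 467): z = −192.1 + 305.0 + 313.54 = 426.5 m.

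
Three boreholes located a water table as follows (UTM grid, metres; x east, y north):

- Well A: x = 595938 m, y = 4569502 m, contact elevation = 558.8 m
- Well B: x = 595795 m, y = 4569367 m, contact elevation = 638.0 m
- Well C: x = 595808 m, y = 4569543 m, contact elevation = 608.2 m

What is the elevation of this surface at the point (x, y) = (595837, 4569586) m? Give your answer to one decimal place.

590.0 m

Two edge vectors: Well A→Well B = (-143, -135, 79.2), Well A→Well C = (-130, 41, 49.4).
Normal n = (Well A→Well B) × (Well A→Well C) = (-9916.2, -3231.8, -23413).
So ∂z/∂x = −n_x/n_z = −0.423533934 and ∂z/∂y = −n_y/n_z = −0.138034425.
Intercept c from Well A: 558.8 + 252399.97 + 630748.58 = 883707.35.
At (595837, 4569586): z = −252357.2 − 630760.2 + 883707.35 = 590.0 m.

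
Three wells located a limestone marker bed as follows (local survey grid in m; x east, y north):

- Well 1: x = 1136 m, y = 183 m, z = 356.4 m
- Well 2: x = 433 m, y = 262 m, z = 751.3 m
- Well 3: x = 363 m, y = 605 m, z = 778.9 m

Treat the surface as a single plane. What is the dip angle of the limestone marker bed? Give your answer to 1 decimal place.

Two edge vectors: Well 1→Well 2 = (-703, 79, 394.9), Well 1→Well 3 = (-773, 422, 422.5).
Normal n = (Well 1→Well 2) × (Well 1→Well 3) = (-133270.3, -8240.2, -235599).
So ∂z/∂x = −n_x/n_z = −0.56567 and ∂z/∂y = −n_y/n_z = −0.03498.
Gradient magnitude |∇z| = √(a² + b²) = √(0.31998 + 0.00122) = 0.56675.
True dip = arctan(0.56675) = 29.5°, dipping toward E (azimuth ≈ 086°).

29.5°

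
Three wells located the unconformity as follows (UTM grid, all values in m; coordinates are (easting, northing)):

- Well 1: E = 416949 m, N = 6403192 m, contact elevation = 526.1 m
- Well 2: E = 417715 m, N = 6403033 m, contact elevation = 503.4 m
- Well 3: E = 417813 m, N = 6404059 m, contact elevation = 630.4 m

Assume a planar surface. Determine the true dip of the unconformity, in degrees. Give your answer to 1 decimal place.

7.1°

Two edge vectors: Well 1→Well 2 = (766, -159, -22.7), Well 1→Well 3 = (864, 867, 104.3).
Normal n = (Well 1→Well 2) × (Well 1→Well 3) = (3097.2, -99506.6, 801498).
So ∂z/∂E = −n_x/n_z = −0.00386 and ∂z/∂N = −n_y/n_z = 0.12415.
Gradient magnitude |∇z| = √(a² + b²) = √(0.00001 + 0.01541) = 0.12421.
True dip = arctan(0.12421) = 7.1°, dipping toward S (azimuth ≈ 178°).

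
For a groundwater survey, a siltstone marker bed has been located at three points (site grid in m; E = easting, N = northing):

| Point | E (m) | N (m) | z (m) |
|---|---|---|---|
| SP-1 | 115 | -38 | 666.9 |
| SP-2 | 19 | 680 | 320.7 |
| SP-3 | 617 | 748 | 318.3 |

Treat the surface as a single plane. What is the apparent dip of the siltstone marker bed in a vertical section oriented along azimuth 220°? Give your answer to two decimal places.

18.37°

Two edge vectors: SP-1→SP-2 = (-96, 718, -346.2), SP-1→SP-3 = (502, 786, -348.6).
Normal n = (SP-1→SP-2) × (SP-1→SP-3) = (21818.4, -207258, -435892).
So ∂z/∂E = −n_x/n_z = 0.05005 and ∂z/∂N = −n_y/n_z = −0.47548.
Unit vector along 220° is (sin 220°, cos 220°) = (-0.6428, -0.7660).
Slope in that direction = a·(-0.6428) + b·(-0.7660) = 0.33206.
Apparent dip = arctan|0.33206| = 18.37° (true dip is 25.6°, so apparent ≤ true as expected).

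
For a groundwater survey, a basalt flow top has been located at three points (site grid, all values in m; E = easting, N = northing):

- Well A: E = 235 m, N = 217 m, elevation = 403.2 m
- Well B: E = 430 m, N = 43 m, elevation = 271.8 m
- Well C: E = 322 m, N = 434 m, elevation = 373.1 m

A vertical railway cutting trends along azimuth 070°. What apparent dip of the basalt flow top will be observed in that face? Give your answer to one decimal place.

Let the plane be z = a·E + b·N + c.
Well B−Well A: 195a − 174b = −131.4;  Well C−Well A: 87a + 217b = −30.1.
Solving gives a = −0.58746, b = 0.09681.
Unit vector along 070° is (sin 70°, cos 70°) = (0.9397, 0.3420).
Slope in that direction = a·(0.9397) + b·(0.3420) = −0.51892.
Apparent dip = arctan|0.51892| = 27.4° (true dip is 30.8°, so apparent ≤ true as expected).

27.4°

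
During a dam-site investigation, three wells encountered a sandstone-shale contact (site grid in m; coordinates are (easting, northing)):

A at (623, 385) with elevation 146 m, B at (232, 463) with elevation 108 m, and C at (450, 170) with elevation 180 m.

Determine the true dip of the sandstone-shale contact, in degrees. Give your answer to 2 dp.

Let the plane be z = a·E + b·N + c.
B−A: −391a + 78b = −38;  C−A: −173a − 215b = 34.
Solving gives a = 0.05656, b = −0.20365.
Gradient magnitude |∇z| = √(a² + b²) = √(0.00320 + 0.04147) = 0.21136.
True dip = arctan(0.21136) = 11.93°, dipping toward NNW (azimuth ≈ 344°).

11.93°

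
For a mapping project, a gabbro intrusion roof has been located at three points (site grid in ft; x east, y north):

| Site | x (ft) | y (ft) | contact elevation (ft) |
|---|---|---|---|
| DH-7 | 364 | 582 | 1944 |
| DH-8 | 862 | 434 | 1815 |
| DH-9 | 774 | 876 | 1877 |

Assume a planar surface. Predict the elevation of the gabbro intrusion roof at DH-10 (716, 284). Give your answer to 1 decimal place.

1834.6 ft

Let the plane be z = a·x + b·y + c.
DH-8−DH-7: 498a − 148b = −129;  DH-9−DH-7: 410a + 294b = −67.
Solving gives a = −0.23102, b = 0.09428.
Then c = 1944 − a·364 − b·582 = 1973.22.
At (716, 284): z = −165.4 + 26.8 + 1973.22 = 1834.6 ft.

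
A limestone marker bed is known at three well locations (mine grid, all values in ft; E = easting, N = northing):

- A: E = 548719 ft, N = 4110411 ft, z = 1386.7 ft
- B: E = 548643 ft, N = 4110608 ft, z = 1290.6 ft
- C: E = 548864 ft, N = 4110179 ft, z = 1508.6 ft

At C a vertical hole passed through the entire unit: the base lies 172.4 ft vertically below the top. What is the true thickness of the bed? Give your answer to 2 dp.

156.91 ft

Two edge vectors: A→B = (-76, 197, -96.1), A→C = (145, -232, 121.9).
Normal n = (A→B) × (A→C) = (1719.1, -4670.1, -10933).
So ∂z/∂E = −n_x/n_z = 0.15724 and ∂z/∂N = −n_y/n_z = −0.42716.
|∇z| = √(a²+b²) = 0.45518, so dip δ = arctan(0.45518) = 24.47°.
True thickness = vertical thickness × cos δ = 172.4 × cos 24.47° = 156.91 ft.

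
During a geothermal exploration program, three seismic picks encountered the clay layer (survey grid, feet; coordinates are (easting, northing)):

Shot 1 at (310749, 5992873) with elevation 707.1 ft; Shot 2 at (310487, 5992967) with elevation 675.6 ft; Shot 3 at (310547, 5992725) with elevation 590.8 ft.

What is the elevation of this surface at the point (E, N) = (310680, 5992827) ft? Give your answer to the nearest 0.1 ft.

Let the plane be z = a·E + b·N + c.
Shot 2−Shot 1: −262a + 94b = −31.5;  Shot 3−Shot 1: −202a − 148b = −116.3.
Solving gives a = 0.269963991, b = 0.417346444.
Then c = 707.1 − a·310749 − b·5992873 = −2584288.18.
At (310680, 5992827): z = 83872.4 + 2501085.0 − 2584288.18 = 669.3 ft.

669.3 ft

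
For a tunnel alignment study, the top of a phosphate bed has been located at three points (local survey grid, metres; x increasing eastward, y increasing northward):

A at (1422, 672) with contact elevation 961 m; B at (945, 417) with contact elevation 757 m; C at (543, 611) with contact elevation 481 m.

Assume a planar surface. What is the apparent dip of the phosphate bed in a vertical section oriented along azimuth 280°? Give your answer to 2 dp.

Two edge vectors: A→B = (-477, -255, -204), A→C = (-879, -61, -480).
Normal n = (A→B) × (A→C) = (109956, -49644, -195048).
So ∂z/∂x = −n_x/n_z = 0.56374 and ∂z/∂y = −n_y/n_z = −0.25452.
Unit vector along 280° is (sin 280°, cos 280°) = (-0.9848, 0.1736).
Slope in that direction = a·(-0.9848) + b·(0.1736) = −0.59937.
Apparent dip = arctan|0.59937| = 30.94° (true dip is 31.7°, so apparent ≤ true as expected).

30.94°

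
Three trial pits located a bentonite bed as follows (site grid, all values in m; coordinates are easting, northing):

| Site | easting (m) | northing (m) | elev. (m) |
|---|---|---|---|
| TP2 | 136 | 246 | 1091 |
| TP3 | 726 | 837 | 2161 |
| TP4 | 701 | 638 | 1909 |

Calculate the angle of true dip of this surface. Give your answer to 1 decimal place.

53.3°

Two edge vectors: TP2→TP3 = (590, 591, 1070), TP2→TP4 = (565, 392, 818).
Normal n = (TP2→TP3) × (TP2→TP4) = (63998, 121930, -102635).
So ∂z/∂easting = −n_x/n_z = 0.62355 and ∂z/∂northing = −n_y/n_z = 1.18800.
Gradient magnitude |∇z| = √(a² + b²) = √(0.38881 + 1.41134) = 1.34170.
True dip = arctan(1.34170) = 53.3°, dipping toward SSW (azimuth ≈ 208°).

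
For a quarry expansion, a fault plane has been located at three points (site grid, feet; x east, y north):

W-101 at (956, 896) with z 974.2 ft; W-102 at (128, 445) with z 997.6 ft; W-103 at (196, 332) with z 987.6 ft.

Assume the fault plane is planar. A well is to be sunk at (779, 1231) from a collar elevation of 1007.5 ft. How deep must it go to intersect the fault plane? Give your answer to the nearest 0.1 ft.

5.1 ft

Let the plane be z = a·x + b·y + c.
W-102−W-101: −828a − 451b = 23.4;  W-103−W-101: −760a − 564b = 13.4.
Solving gives a = −0.057587, b = 0.053841.
Then c = 974.2 − a·956 − b·896 = 981.01.
At (779, 1231): z_contact = −44.86 + 66.28 + 981.01 = 1002.43 ft.
Depth below ground = 1007.5 − 1002.43 = 5.1 ft.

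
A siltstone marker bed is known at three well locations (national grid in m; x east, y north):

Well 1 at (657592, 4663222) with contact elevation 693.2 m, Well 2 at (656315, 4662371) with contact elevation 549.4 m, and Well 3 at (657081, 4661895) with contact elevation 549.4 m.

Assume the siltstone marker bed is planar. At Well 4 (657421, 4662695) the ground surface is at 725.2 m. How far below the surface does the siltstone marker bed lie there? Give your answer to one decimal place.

Let the plane be z = a·x + b·y + c.
Well 2−Well 1: −1277a − 851b = −143.8;  Well 3−Well 1: −511a − 1327b = −143.8.
Solving gives a = 0.054336605, b = 0.087440840.
Then c = 693.2 − a·657592 − b·4663222 = −442794.17.
At (657421, 4662695): z_contact = 35722.03 + 407709.97 − 442794.17 = 637.83 m.
Depth below ground = 725.2 − 637.83 = 87.4 m.

87.4 m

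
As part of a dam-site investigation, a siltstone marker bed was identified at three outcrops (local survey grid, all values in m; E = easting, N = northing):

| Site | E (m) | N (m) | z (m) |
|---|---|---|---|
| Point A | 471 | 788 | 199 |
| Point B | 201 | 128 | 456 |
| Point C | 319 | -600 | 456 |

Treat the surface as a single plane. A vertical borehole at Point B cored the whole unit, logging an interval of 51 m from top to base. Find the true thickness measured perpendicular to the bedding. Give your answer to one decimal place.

Let the plane be z = a·E + b·N + c.
Point B−Point A: −270a − 660b = 257;  Point C−Point A: −152a − 1388b = 257.
Solving gives a = −0.68174, b = −0.11050.
|∇z| = √(a²+b²) = 0.69063, so dip δ = arctan(0.69063) = 34.63°.
True thickness = vertical thickness × cos δ = 51 × cos 34.63° = 42.0 m.

42.0 m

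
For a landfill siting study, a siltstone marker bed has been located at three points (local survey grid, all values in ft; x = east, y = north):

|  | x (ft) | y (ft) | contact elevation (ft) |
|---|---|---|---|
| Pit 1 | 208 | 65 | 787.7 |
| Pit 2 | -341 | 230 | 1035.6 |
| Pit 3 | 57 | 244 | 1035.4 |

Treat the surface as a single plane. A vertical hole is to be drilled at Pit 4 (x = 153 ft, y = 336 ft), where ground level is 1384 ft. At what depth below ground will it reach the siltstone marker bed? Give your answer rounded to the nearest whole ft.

Two edge vectors: Pit 1→Pit 2 = (-549, 165, 247.9), Pit 1→Pit 3 = (-151, 179, 247.7).
Normal n = (Pit 1→Pit 2) × (Pit 1→Pit 3) = (-3503.6, 98554.4, -73356).
So ∂z/∂x = −n_x/n_z = −0.04776 and ∂z/∂y = −n_y/n_z = 1.34351.
Intercept c from Pit 1: 787.7 + 9.93 − 87.33 = 710.31.
At (153, 336): z_contact = −7.3 + 451.4 + 710.31 = 1154.4 ft.
Depth below ground = 1384 − 1154.4 = 230 ft.

230 ft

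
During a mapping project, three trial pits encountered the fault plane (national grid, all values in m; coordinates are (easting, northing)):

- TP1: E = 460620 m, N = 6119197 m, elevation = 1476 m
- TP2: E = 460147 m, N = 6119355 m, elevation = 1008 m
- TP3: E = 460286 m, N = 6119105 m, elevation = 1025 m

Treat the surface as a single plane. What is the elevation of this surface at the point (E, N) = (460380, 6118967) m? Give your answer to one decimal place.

1054.9 m

Two edge vectors: TP1→TP2 = (-473, 158, -468), TP1→TP3 = (-334, -92, -451).
Normal n = (TP1→TP2) × (TP1→TP3) = (-114314, -57011, 96288).
So ∂z/∂E = −n_x/n_z = 1.187209206 and ∂z/∂N = −n_y/n_z = 0.592088318.
Intercept c from TP1: 1476 − 546852.30 − 3623105.06 = −4168481.37.
At (460380, 6118967): z = 546567.4 + 3622968.9 − 4168481.37 = 1054.9 m.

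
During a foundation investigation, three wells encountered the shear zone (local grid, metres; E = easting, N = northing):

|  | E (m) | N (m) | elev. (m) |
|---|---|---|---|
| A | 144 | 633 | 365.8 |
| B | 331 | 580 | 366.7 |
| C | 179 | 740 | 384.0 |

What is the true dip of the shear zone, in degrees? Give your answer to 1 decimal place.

9.2°

Let the plane be z = a·E + b·N + c.
B−A: 187a − 53b = 0.9;  C−A: 35a + 107b = 18.2.
Solving gives a = 0.04852, b = 0.15422.
Gradient magnitude |∇z| = √(a² + b²) = √(0.00235 + 0.02378) = 0.16167.
True dip = arctan(0.16167) = 9.2°, dipping toward SSW (azimuth ≈ 197°).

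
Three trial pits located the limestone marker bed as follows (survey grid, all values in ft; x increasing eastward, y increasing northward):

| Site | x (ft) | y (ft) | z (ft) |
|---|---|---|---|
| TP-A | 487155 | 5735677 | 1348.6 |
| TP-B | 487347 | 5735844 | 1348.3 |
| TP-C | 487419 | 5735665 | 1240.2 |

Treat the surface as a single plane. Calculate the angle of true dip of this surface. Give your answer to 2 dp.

30.68°

Let the plane be z = a·x + b·y + c.
TP-B−TP-A: 192a + 167b = −0.3;  TP-C−TP-A: 264a − 12b = −108.4.
Solving gives a = −0.39029, b = 0.44692.
Gradient magnitude |∇z| = √(a² + b²) = √(0.15233 + 0.19974) = 0.59335.
True dip = arctan(0.59335) = 30.68°, dipping toward SE (azimuth ≈ 139°).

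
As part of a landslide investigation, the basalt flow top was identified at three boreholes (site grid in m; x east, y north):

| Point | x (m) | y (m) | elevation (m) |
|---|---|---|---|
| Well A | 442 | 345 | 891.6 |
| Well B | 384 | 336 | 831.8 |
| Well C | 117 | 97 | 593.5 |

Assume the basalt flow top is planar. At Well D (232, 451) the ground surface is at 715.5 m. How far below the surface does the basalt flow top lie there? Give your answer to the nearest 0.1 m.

66.4 m

Two edge vectors: Well A→Well B = (-58, -9, -59.8), Well A→Well C = (-325, -248, -298.1).
Normal n = (Well A→Well B) × (Well A→Well C) = (-12147.5, 2145.2, 11459).
So ∂z/∂x = −n_x/n_z = 1.06008 and ∂z/∂y = −n_y/n_z = −0.18721.
Intercept c from Well A: 891.6 − 468.56 + 64.59 = 487.63.
At (232, 451): z_contact = 245.94 − 84.43 + 487.63 = 649.14 m.
Depth below ground = 715.5 − 649.14 = 66.4 m.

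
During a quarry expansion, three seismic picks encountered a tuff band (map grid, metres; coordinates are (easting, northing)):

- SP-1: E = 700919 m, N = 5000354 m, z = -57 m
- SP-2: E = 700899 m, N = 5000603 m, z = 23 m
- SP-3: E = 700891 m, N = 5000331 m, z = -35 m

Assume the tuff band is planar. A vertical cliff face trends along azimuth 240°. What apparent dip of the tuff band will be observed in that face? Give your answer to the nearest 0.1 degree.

Two edge vectors: SP-1→SP-2 = (-20, 249, 80), SP-1→SP-3 = (-28, -23, 22).
Normal n = (SP-1→SP-2) × (SP-1→SP-3) = (7318, -1800, 7432).
So ∂z/∂E = −n_x/n_z = −0.98466 and ∂z/∂N = −n_y/n_z = 0.24220.
Unit vector along 240° is (sin 240°, cos 240°) = (-0.8660, -0.5000).
Slope in that direction = a·(-0.8660) + b·(-0.5000) = 0.73164.
Apparent dip = arctan|0.73164| = 36.2° (true dip is 45.4°, so apparent ≤ true as expected).

36.2°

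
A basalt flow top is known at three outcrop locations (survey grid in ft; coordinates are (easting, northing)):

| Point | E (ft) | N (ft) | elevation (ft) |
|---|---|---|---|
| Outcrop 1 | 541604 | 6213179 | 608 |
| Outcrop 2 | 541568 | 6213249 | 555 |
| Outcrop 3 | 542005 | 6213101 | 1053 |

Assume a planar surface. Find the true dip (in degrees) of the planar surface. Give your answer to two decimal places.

Let the plane be z = a·E + b·N + c.
Outcrop 2−Outcrop 1: −36a + 70b = −53;  Outcrop 3−Outcrop 1: 401a − 78b = 445.
Solving gives a = 1.06943, b = −0.20715.
Gradient magnitude |∇z| = √(a² + b²) = √(1.14369 + 0.04291) = 1.08931.
True dip = arctan(1.08931) = 47.45°, dipping toward W (azimuth ≈ 281°).

47.45°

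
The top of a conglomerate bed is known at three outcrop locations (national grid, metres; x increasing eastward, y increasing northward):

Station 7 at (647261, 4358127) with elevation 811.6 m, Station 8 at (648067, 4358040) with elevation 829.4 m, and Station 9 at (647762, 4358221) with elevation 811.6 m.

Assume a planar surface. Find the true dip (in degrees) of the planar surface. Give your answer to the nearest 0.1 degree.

4.3°

Let the plane be z = a·x + b·y + c.
Station 8−Station 7: 806a − 87b = 17.8;  Station 9−Station 7: 501a + 94b = 0.
Solving gives a = 0.01402, b = −0.07472.
Gradient magnitude |∇z| = √(a² + b²) = √(0.00020 + 0.00558) = 0.07602.
True dip = arctan(0.07602) = 4.3°, dipping toward N (azimuth ≈ 349°).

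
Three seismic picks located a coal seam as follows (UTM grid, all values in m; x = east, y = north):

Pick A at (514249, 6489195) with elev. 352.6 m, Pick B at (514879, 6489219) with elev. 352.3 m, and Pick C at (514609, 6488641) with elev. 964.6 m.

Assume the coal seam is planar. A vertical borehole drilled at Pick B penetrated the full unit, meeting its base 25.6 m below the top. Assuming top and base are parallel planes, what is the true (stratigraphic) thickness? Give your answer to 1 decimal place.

17.4 m

Let the plane be z = a·x + b·y + c.
Pick B−Pick A: 630a + 24b = −0.3;  Pick C−Pick A: 360a − 554b = 612.
Solving gives a = 0.04060, b = −1.07831.
|∇z| = √(a²+b²) = 1.07907, so dip δ = arctan(1.07907) = 47.18°.
True thickness = vertical thickness × cos δ = 25.6 × cos 47.18° = 17.4 m.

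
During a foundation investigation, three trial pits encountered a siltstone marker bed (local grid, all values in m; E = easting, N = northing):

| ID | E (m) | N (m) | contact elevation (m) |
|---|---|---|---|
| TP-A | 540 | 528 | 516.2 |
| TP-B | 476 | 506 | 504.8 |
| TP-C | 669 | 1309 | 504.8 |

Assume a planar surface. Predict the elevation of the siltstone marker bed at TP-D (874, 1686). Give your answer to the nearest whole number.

527 m

Two edge vectors: TP-A→TP-B = (-64, -22, -11.4), TP-A→TP-C = (129, 781, -11.4).
Normal n = (TP-A→TP-B) × (TP-A→TP-C) = (9154.2, -2200.2, -47146).
So ∂z/∂E = −n_x/n_z = 0.19417 and ∂z/∂N = −n_y/n_z = −0.04667.
Intercept c from TP-A: 516.2 − 104.85 + 24.64 = 435.99.
At (874, 1686): z = 169.7 − 78.7 + 435.99 = 527.0 m.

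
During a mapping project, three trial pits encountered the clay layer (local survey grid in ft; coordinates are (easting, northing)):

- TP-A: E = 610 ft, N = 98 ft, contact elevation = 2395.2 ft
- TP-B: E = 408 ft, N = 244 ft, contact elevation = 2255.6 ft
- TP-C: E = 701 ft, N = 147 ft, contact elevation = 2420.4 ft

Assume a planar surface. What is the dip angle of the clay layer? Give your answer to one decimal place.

Two edge vectors: TP-A→TP-B = (-202, 146, -139.6), TP-A→TP-C = (91, 49, 25.2).
Normal n = (TP-A→TP-B) × (TP-A→TP-C) = (10519.6, -7613.2, -23184).
So ∂z/∂E = −n_x/n_z = 0.45374 and ∂z/∂N = −n_y/n_z = −0.32838.
Gradient magnitude |∇z| = √(a² + b²) = √(0.20588 + 0.10783) = 0.56011.
True dip = arctan(0.56011) = 29.3°, dipping toward NW (azimuth ≈ 306°).

29.3°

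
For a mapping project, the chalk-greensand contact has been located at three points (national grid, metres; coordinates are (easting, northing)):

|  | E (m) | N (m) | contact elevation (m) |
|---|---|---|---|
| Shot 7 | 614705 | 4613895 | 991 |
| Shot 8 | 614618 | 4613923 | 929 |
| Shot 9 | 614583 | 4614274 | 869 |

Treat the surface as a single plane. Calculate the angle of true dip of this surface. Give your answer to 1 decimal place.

Two edge vectors: Shot 7→Shot 8 = (-87, 28, -62), Shot 7→Shot 9 = (-122, 379, -122).
Normal n = (Shot 7→Shot 8) × (Shot 7→Shot 9) = (20082, -3050, -29557).
So ∂z/∂E = −n_x/n_z = 0.67943 and ∂z/∂N = −n_y/n_z = −0.10319.
Gradient magnitude |∇z| = √(a² + b²) = √(0.46163 + 0.01065) = 0.68722.
True dip = arctan(0.68722) = 34.5°, dipping toward W (azimuth ≈ 279°).

34.5°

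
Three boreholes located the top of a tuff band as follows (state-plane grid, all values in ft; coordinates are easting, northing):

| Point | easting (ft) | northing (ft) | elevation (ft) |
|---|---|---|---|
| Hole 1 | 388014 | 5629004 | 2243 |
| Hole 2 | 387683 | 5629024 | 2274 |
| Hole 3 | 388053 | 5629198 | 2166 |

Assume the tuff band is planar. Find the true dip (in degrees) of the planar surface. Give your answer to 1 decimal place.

21.4°

Two edge vectors: Hole 1→Hole 2 = (-331, 20, 31), Hole 1→Hole 3 = (39, 194, -77).
Normal n = (Hole 1→Hole 2) × (Hole 1→Hole 3) = (-7554, -24278, -64994).
So ∂z/∂easting = −n_x/n_z = −0.11623 and ∂z/∂northing = −n_y/n_z = −0.37354.
Gradient magnitude |∇z| = √(a² + b²) = √(0.01351 + 0.13953) = 0.39121.
True dip = arctan(0.39121) = 21.4°, dipping toward NNE (azimuth ≈ 017°).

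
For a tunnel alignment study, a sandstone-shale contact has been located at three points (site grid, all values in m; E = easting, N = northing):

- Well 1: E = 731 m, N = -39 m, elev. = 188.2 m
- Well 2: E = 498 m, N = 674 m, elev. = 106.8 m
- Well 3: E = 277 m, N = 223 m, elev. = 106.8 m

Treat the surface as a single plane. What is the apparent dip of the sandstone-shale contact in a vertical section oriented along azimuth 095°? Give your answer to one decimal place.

8.3°

Two edge vectors: Well 1→Well 2 = (-233, 713, -81.4), Well 1→Well 3 = (-454, 262, -81.4).
Normal n = (Well 1→Well 2) × (Well 1→Well 3) = (-36711.4, 17989.4, 262656).
So ∂z/∂E = −n_x/n_z = 0.13977 and ∂z/∂N = −n_y/n_z = −0.06849.
Unit vector along 095° is (sin 95°, cos 95°) = (0.9962, -0.0872).
Slope in that direction = a·(0.9962) + b·(-0.0872) = 0.14521.
Apparent dip = arctan|0.14521| = 8.3° (true dip is 8.8°, so apparent ≤ true as expected).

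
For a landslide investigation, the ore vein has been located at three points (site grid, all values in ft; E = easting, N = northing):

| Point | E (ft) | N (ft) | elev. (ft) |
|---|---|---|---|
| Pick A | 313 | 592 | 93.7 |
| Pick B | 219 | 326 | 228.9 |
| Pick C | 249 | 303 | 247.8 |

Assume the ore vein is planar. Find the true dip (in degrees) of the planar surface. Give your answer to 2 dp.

Let the plane be z = a·E + b·N + c.
Pick B−Pick A: −94a − 266b = 135.2;  Pick C−Pick A: −64a − 289b = 154.1.
Solving gives a = 0.18909, b = −0.57509.
Gradient magnitude |∇z| = √(a² + b²) = √(0.03576 + 0.33073) = 0.60538.
True dip = arctan(0.60538) = 31.19°, dipping toward NNW (azimuth ≈ 342°).

31.19°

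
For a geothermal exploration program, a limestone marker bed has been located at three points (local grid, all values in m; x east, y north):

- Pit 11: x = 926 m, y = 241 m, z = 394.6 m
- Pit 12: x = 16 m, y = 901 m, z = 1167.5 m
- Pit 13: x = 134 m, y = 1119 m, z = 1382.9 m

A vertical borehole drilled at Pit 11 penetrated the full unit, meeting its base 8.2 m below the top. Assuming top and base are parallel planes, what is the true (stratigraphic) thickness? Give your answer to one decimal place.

Two edge vectors: Pit 11→Pit 12 = (-910, 660, 772.9), Pit 11→Pit 13 = (-792, 878, 988.3).
Normal n = (Pit 11→Pit 12) × (Pit 11→Pit 13) = (-26328.2, 287216.2, -276260).
So ∂z/∂x = −n_x/n_z = −0.09530 and ∂z/∂y = −n_y/n_z = 1.03966.
|∇z| = √(a²+b²) = 1.04402, so dip δ = arctan(1.04402) = 46.23°.
True thickness = vertical thickness × cos δ = 8.2 × cos 46.23° = 5.7 m.

5.7 m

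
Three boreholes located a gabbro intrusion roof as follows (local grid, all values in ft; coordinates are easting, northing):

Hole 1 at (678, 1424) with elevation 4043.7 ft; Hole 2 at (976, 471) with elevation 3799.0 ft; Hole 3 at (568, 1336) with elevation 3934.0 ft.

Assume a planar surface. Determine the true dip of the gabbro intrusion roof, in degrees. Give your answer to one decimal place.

Let the plane be z = a·easting + b·northing + c.
Hole 2−Hole 1: 298a − 953b = −244.7;  Hole 3−Hole 1: −110a − 88b = −109.7.
Solving gives a = 0.63341, b = 0.45483.
Gradient magnitude |∇z| = √(a² + b²) = √(0.40120 + 0.20687) = 0.77979.
True dip = arctan(0.77979) = 37.9°, dipping toward SW (azimuth ≈ 234°).

37.9°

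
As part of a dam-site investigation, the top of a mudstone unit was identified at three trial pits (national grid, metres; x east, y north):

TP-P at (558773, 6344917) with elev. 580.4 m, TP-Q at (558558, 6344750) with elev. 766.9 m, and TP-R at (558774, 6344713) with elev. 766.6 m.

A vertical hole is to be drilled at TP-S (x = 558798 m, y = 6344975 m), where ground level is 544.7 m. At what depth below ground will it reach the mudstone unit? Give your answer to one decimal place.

21.2 m

Two edge vectors: TP-P→TP-Q = (-215, -167, 186.5), TP-P→TP-R = (1, -204, 186.2).
Normal n = (TP-P→TP-Q) × (TP-P→TP-R) = (6950.6, 40219.5, 44027).
So ∂z/∂x = −n_x/n_z = −0.157871306 and ∂z/∂y = −n_y/n_z = −0.913518977.
Intercept c from TP-P: 580.4 + 88214.22 + 5796202.09 = 5884996.71.
At (558798, 6344975): z_contact = −88218.17 − 5796255.07 + 5884996.71 = 523.47 m.
Depth below ground = 544.7 − 523.47 = 21.2 m.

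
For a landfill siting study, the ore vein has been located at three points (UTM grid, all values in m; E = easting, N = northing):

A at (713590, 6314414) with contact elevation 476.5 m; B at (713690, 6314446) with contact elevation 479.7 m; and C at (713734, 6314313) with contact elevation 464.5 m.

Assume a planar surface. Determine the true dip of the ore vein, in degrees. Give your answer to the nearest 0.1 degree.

6.4°

Let the plane be z = a·E + b·N + c.
B−A: 100a + 32b = 3.2;  C−A: 144a − 101b = −12.
Solving gives a = −0.00413, b = 0.11292.
Gradient magnitude |∇z| = √(a² + b²) = √(0.00002 + 0.01275) = 0.11299.
True dip = arctan(0.11299) = 6.4°, dipping toward S (azimuth ≈ 178°).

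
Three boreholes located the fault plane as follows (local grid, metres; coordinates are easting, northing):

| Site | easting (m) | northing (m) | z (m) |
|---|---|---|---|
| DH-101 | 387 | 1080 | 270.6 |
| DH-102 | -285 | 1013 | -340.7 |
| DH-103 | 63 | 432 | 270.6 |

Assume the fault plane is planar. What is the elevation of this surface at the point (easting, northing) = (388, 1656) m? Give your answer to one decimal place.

Let the plane be z = a·easting + b·northing + c.
DH-102−DH-101: −672a − 67b = −611.3;  DH-103−DH-101: −324a − 648b = 0.
Solving gives a = 0.957400, b = −0.478700.
Then c = 270.6 − a·387 − b·1080 = 417.08.
At (388, 1656): z = 371.5 − 792.7 + 417.08 = -4.2 m.

-4.2 m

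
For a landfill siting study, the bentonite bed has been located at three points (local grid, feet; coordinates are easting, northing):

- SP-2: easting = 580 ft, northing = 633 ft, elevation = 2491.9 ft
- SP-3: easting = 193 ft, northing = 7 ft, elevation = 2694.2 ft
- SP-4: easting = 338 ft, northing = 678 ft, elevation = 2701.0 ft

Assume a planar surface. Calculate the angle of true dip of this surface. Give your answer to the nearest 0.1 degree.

Let the plane be z = a·easting + b·northing + c.
SP-3−SP-2: −387a − 626b = 202.3;  SP-4−SP-2: −242a + 45b = 209.1.
Solving gives a = −0.82886, b = 0.18925.
Gradient magnitude |∇z| = √(a² + b²) = √(0.68701 + 0.03581) = 0.85019.
True dip = arctan(0.85019) = 40.4°, dipping toward ESE (azimuth ≈ 103°).

40.4°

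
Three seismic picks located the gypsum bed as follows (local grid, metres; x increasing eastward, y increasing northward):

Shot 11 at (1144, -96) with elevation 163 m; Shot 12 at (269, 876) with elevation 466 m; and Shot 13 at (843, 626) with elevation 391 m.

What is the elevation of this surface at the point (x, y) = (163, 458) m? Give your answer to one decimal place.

Two edge vectors: Shot 11→Shot 12 = (-875, 972, 303), Shot 11→Shot 13 = (-301, 722, 228).
Normal n = (Shot 11→Shot 12) × (Shot 11→Shot 13) = (2850, 108297, -339178).
So ∂z/∂x = −n_x/n_z = 0.008403 and ∂z/∂y = −n_y/n_z = 0.319293.
Intercept c from Shot 11: 163 − 9.61 + 30.65 = 184.04.
At (163, 458): z = 1.4 + 146.2 + 184.04 = 331.6 m.

331.6 m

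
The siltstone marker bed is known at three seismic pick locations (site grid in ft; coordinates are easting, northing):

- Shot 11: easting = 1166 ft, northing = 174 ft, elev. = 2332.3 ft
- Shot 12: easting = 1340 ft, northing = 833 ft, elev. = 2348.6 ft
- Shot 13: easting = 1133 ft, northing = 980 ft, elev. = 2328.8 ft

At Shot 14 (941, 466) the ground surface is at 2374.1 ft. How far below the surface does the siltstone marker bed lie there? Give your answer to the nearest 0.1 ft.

63.4 ft

Let the plane be z = a·easting + b·northing + c.
Shot 12−Shot 11: 174a + 659b = 16.3;  Shot 13−Shot 11: −33a + 806b = −3.5.
Solving gives a = 0.095340, b = −0.000439.
Then c = 2332.3 − a·1166 − b·174 = 2221.21.
At (941, 466): z_contact = 89.72 − 0.20 + 2221.21 = 2310.72 ft.
Depth below ground = 2374.1 − 2310.72 = 63.4 ft.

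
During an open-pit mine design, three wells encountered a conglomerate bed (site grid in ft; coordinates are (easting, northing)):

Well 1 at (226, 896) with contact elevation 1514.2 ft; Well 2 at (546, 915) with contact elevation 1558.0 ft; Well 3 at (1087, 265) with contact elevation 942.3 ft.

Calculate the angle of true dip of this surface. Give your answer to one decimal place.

Let the plane be z = a·E + b·N + c.
Well 2−Well 1: 320a + 19b = 43.8;  Well 3−Well 1: 861a − 631b = −571.9.
Solving gives a = 0.07684, b = 1.01118.
Gradient magnitude |∇z| = √(a² + b²) = √(0.00590 + 1.02249) = 1.01410.
True dip = arctan(1.01410) = 45.4°, dipping toward S (azimuth ≈ 184°).

45.4°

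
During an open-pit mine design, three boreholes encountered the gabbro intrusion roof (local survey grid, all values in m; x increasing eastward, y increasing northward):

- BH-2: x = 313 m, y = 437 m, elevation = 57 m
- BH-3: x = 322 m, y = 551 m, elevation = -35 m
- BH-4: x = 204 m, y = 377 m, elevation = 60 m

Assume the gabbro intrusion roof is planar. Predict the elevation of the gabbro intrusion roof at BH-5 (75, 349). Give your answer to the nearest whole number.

27 m

Let the plane be z = a·x + b·y + c.
BH-3−BH-2: 9a + 114b = −92;  BH-4−BH-2: −109a − 60b = 3.
Solving gives a = 0.43564, b = −0.84141.
Then c = 57 − a·313 − b·437 = 288.34.
At (75, 349): z = 32.7 − 293.7 + 288.34 = 27.4 m.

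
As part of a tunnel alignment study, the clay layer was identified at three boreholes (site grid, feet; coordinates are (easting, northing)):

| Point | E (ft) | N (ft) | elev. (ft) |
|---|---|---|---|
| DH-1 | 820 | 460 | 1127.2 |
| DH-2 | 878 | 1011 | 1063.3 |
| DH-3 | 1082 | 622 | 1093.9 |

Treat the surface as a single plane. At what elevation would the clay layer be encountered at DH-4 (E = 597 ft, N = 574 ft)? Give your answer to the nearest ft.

Two edge vectors: DH-1→DH-2 = (58, 551, -63.9), DH-1→DH-3 = (262, 162, -33.3).
Normal n = (DH-1→DH-2) × (DH-1→DH-3) = (-7996.5, -14810.4, -134966).
So ∂z/∂E = −n_x/n_z = −0.05925 and ∂z/∂N = −n_y/n_z = −0.10973.
Intercept c from DH-1: 1127.2 + 48.58 + 50.48 = 1226.26.
At (597, 574): z = −35.4 − 63.0 + 1226.26 = 1127.9 ft.

1128 ft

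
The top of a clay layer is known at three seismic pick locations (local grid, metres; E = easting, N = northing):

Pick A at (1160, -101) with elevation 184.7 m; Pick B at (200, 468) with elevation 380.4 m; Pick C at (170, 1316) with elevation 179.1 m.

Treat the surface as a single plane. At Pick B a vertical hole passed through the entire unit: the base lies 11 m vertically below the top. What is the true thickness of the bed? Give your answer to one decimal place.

Let the plane be z = a·E + b·N + c.
Pick B−Pick A: −960a + 569b = 195.7;  Pick C−Pick A: −990a + 1417b = −5.6.
Solving gives a = −0.35193, b = −0.24983.
|∇z| = √(a²+b²) = 0.43159, so dip δ = arctan(0.43159) = 23.34°.
True thickness = vertical thickness × cos δ = 11 × cos 23.34° = 10.1 m.

10.1 m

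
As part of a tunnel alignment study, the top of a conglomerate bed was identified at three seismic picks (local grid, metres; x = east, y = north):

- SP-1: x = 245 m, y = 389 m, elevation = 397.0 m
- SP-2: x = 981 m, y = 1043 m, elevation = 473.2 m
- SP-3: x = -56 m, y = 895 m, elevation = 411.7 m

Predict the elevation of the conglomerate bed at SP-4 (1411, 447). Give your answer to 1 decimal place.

Two edge vectors: SP-1→SP-2 = (736, 654, 76.2), SP-1→SP-3 = (-301, 506, 14.7).
Normal n = (SP-1→SP-2) × (SP-1→SP-3) = (-28943.4, -33755.4, 569270).
So ∂z/∂x = −n_x/n_z = 0.050843 and ∂z/∂y = −n_y/n_z = 0.059296.
Intercept c from SP-1: 397 − 12.46 − 23.07 = 361.48.
At (1411, 447): z = 71.7 + 26.5 + 361.48 = 459.7 m.

459.7 m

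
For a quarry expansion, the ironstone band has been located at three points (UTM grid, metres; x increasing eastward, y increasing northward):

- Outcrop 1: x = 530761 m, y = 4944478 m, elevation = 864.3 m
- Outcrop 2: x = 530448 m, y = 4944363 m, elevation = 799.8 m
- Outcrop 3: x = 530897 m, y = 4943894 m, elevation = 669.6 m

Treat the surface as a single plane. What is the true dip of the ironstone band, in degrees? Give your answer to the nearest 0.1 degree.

19.8°

Let the plane be z = a·x + b·y + c.
Outcrop 2−Outcrop 1: −313a − 115b = −64.5;  Outcrop 3−Outcrop 1: 136a − 584b = −194.7.
Solving gives a = 0.07699, b = 0.35132.
Gradient magnitude |∇z| = √(a² + b²) = √(0.00593 + 0.12343) = 0.35966.
True dip = arctan(0.35966) = 19.8°, dipping toward SSW (azimuth ≈ 192°).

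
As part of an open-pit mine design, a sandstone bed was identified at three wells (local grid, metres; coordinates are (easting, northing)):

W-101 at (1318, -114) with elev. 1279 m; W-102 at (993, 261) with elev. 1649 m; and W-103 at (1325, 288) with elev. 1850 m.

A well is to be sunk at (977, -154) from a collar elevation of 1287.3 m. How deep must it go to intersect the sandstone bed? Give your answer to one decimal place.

Let the plane be z = a·E + b·N + c.
W-102−W-101: −325a + 375b = 370;  W-103−W-101: 7a + 402b = 571.
Solving gives a = 0.490602, b = 1.411855.
Then c = 1279 − a·1318 − b·-114 = 793.34.
At (977, -154): z_contact = 479.32 − 217.43 + 793.34 = 1055.23 m.
Depth below ground = 1287.3 − 1055.23 = 232.1 m.

232.1 m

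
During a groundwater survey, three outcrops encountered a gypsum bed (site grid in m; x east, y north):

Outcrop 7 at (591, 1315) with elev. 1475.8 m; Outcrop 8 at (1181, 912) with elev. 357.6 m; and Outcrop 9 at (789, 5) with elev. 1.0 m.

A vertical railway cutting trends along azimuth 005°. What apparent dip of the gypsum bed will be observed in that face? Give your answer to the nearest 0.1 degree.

39.5°

Two edge vectors: Outcrop 7→Outcrop 8 = (590, -403, -1118.2), Outcrop 7→Outcrop 9 = (198, -1310, -1474.8).
Normal n = (Outcrop 7→Outcrop 8) × (Outcrop 7→Outcrop 9) = (-870497.6, 648728.4, -693106).
So ∂z/∂x = −n_x/n_z = −1.25594 and ∂z/∂y = −n_y/n_z = 0.93597.
Unit vector along 005° is (sin 5°, cos 5°) = (0.0872, 0.9962).
Slope in that direction = a·(0.0872) + b·(0.9962) = 0.82295.
Apparent dip = arctan|0.82295| = 39.5° (true dip is 57.4°, so apparent ≤ true as expected).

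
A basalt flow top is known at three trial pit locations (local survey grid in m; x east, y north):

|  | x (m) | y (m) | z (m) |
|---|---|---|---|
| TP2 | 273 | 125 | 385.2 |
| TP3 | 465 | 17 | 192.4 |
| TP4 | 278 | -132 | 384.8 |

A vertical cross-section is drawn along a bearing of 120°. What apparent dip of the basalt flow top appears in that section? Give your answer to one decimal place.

Let the plane be z = a·x + b·y + c.
TP3−TP2: 192a − 108b = −192.8;  TP4−TP2: 5a − 257b = −0.4.
Solving gives a = −1.01439, b = −0.01818.
Unit vector along 120° is (sin 120°, cos 120°) = (0.8660, -0.5000).
Slope in that direction = a·(0.8660) + b·(-0.5000) = −0.86940.
Apparent dip = arctan|0.86940| = 41.0° (true dip is 45.4°, so apparent ≤ true as expected).

41.0°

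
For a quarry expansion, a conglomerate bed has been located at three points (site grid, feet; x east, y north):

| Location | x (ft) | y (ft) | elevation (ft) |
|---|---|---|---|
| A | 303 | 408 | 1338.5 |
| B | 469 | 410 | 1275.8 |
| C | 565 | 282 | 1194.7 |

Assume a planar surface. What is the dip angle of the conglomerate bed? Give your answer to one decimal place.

27.3°

Two edge vectors: A→B = (166, 2, -62.7), A→C = (262, -126, -143.8).
Normal n = (A→B) × (A→C) = (-8187.8, 7443.4, -21440).
So ∂z/∂x = −n_x/n_z = −0.38189 and ∂z/∂y = −n_y/n_z = 0.34717.
Gradient magnitude |∇z| = √(a² + b²) = √(0.14584 + 0.12053) = 0.51611.
True dip = arctan(0.51611) = 27.3°, dipping toward SE (azimuth ≈ 132°).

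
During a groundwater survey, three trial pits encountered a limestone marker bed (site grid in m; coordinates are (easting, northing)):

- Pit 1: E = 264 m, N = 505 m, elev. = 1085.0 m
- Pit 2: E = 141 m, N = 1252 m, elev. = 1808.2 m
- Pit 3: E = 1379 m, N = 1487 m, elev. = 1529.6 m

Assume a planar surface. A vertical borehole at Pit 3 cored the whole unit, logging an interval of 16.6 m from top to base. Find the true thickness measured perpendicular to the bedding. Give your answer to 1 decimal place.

11.8 m

Two edge vectors: Pit 1→Pit 2 = (-123, 747, 723.2), Pit 1→Pit 3 = (1115, 982, 444.6).
Normal n = (Pit 1→Pit 2) × (Pit 1→Pit 3) = (-378066.2, 861053.8, -953691).
So ∂z/∂E = −n_x/n_z = −0.39642 and ∂z/∂N = −n_y/n_z = 0.90286.
|∇z| = √(a²+b²) = 0.98606, so dip δ = arctan(0.98606) = 44.60°.
True thickness = vertical thickness × cos δ = 16.6 × cos 44.60° = 11.8 m.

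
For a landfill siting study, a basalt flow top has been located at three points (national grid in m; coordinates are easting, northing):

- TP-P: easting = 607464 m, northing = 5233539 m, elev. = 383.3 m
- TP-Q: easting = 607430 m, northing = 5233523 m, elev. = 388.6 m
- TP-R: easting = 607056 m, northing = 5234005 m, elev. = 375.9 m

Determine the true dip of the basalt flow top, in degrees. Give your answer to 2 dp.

Two edge vectors: TP-P→TP-Q = (-34, -16, 5.3), TP-P→TP-R = (-408, 466, -7.4).
Normal n = (TP-P→TP-Q) × (TP-P→TP-R) = (-2351.4, -2414, -22372).
So ∂z/∂easting = −n_x/n_z = −0.10510 and ∂z/∂northing = −n_y/n_z = −0.10790.
Gradient magnitude |∇z| = √(a² + b²) = √(0.01105 + 0.01164) = 0.15063.
True dip = arctan(0.15063) = 8.57°, dipping toward NE (azimuth ≈ 044°).

8.57°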